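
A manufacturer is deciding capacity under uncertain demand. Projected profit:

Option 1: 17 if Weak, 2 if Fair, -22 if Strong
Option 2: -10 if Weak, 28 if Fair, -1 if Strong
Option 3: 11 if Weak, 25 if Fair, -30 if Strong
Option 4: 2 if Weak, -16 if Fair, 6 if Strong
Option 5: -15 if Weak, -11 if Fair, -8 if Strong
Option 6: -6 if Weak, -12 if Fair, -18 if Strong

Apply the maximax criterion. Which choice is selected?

Row maxima: Option 1=17, Option 2=28, Option 3=25, Option 4=6, Option 5=-8, Option 6=-6
Best best-case = 28 → Option 2.

Option 2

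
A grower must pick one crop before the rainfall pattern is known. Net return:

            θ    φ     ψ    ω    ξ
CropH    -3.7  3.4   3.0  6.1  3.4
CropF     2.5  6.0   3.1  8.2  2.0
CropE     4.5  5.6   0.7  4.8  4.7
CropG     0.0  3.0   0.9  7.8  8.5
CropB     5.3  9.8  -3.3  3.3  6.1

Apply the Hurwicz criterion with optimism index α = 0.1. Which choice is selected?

CropF

CropH: 0.1·6.1 + 0.9·(-3.7) = -2.72
CropF: 0.1·8.2 + 0.9·2.0 = 2.62
CropE: 0.1·5.6 + 0.9·0.7 = 1.19
CropG: 0.1·8.5 + 0.9·0.0 = 0.85
CropB: 0.1·9.8 + 0.9·(-3.3) = -1.99
Highest Hurwicz score = 2.62 → CropF.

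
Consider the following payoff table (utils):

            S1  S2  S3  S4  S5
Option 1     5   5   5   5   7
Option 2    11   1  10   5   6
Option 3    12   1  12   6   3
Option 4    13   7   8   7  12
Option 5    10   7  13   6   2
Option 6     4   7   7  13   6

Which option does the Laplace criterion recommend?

Option 4

Row averages: Option 1=5.4, Option 2=6.6, Option 3=6.8, Option 4=9.4, Option 5=7.6, Option 6=7.4
Highest average = 9.4 → Option 4.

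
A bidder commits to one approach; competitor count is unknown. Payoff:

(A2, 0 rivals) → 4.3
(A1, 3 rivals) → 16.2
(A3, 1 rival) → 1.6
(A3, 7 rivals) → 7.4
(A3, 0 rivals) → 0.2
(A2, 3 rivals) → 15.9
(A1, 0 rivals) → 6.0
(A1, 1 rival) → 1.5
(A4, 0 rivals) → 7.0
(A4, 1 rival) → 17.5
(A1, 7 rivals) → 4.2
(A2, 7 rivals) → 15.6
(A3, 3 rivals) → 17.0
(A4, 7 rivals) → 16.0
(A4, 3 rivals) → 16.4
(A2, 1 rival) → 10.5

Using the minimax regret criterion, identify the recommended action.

A4

Column bests: 0 rivals=7.0, 1 rival=17.5, 3 rivals=17.0, 7 rivals=16.0.
A1 regrets: 1.0, 16.0, 0.8, 11.8 → max 16.0
A2 regrets: 2.7, 7.0, 1.1, 0.4 → max 7.0
A3 regrets: 6.8, 15.9, 0.0, 8.6 → max 15.9
A4 regrets: 0.0, 0.0, 0.6, 0.0 → max 0.6
Smallest max regret = 0.6 → A4.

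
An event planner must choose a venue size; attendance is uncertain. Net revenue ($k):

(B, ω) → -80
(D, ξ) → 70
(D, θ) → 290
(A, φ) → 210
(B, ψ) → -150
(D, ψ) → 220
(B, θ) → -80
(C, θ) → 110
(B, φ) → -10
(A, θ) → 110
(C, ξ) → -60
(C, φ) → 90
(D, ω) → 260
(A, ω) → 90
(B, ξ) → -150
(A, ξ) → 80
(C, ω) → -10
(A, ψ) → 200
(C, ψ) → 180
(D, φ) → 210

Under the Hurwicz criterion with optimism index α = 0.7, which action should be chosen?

D

A: 0.7·210 + 0.3·80 = 171
B: 0.7·(-10) + 0.3·(-150) = -52
C: 0.7·180 + 0.3·(-60) = 108
D: 0.7·290 + 0.3·70 = 224
Highest Hurwicz score = 224 → D.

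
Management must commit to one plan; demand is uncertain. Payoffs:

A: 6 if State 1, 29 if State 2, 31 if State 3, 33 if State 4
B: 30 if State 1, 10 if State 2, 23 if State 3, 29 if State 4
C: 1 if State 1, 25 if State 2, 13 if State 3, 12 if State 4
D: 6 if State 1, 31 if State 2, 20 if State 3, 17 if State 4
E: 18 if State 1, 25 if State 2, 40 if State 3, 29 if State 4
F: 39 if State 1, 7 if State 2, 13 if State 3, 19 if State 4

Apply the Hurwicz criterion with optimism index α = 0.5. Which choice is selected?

E

A: 0.5·33 + 0.5·6 = 19.5
B: 0.5·30 + 0.5·10 = 20
C: 0.5·25 + 0.5·1 = 13
D: 0.5·31 + 0.5·6 = 18.5
E: 0.5·40 + 0.5·18 = 29
F: 0.5·39 + 0.5·7 = 23
Highest Hurwicz score = 29 → E.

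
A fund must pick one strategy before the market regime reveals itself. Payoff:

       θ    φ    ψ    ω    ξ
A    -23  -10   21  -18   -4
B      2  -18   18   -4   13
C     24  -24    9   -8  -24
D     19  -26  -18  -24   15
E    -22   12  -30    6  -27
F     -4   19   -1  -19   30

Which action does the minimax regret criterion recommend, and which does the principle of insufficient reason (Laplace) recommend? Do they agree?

minimax regret → F; laplace → F (agree)

Column bests: θ=24, φ=19, ψ=21, ω=6, ξ=30.
A regrets: 47, 29, 0, 24, 34 → max 47
B regrets: 22, 37, 3, 10, 17 → max 37
C regrets: 0, 43, 12, 14, 54 → max 54
D regrets: 5, 45, 39, 30, 15 → max 45
E regrets: 46, 7, 51, 0, 57 → max 57
F regrets: 28, 0, 22, 25, 0 → max 28
Smallest max regret = 28 → F.
Row averages: A=-6.8, B=2.2, C=-4.6, D=-6.8, E=-12.2, F=5
Highest average = 5 → F.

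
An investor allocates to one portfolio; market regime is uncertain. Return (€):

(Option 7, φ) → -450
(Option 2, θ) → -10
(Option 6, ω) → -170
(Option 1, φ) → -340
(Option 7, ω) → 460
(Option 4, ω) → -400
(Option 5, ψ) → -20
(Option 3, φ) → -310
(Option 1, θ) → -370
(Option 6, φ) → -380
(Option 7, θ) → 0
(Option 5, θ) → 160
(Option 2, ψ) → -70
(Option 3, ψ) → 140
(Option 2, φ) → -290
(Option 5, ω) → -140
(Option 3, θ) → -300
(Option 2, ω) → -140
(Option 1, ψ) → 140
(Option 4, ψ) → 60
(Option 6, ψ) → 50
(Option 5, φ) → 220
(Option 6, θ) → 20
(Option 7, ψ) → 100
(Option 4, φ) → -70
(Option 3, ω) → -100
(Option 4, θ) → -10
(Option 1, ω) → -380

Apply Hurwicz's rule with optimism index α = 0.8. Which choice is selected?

Option 7

Option 1: 0.8·140 + 0.2·(-380) = 36
Option 2: 0.8·(-10) + 0.2·(-290) = -66
Option 3: 0.8·140 + 0.2·(-310) = 50
Option 4: 0.8·60 + 0.2·(-400) = -32
Option 5: 0.8·220 + 0.2·(-140) = 148
Option 6: 0.8·50 + 0.2·(-380) = -36
Option 7: 0.8·460 + 0.2·(-450) = 278
Highest Hurwicz score = 278 → Option 7.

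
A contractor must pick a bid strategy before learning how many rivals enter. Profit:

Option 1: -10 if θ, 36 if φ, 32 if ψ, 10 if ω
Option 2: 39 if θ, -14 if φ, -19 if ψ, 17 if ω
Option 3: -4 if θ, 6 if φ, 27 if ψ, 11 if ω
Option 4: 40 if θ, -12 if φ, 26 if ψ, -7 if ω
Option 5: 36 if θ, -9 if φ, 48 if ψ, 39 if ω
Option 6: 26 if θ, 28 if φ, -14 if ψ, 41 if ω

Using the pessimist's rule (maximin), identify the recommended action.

Row minima: Option 1=-10, Option 2=-19, Option 3=-4, Option 4=-12, Option 5=-9, Option 6=-14
Best worst-case = -4 → Option 3.

Option 3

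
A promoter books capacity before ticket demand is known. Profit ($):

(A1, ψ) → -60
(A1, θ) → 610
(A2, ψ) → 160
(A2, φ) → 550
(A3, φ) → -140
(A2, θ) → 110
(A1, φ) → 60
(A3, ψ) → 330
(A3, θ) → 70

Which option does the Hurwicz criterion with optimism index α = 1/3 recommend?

A2

A1: 1/3·610 + 2/3·(-60) = 490/3
A2: 1/3·550 + 2/3·110 = 770/3
A3: 1/3·330 + 2/3·(-140) = 50/3
Highest Hurwicz score = 770/3 → A2.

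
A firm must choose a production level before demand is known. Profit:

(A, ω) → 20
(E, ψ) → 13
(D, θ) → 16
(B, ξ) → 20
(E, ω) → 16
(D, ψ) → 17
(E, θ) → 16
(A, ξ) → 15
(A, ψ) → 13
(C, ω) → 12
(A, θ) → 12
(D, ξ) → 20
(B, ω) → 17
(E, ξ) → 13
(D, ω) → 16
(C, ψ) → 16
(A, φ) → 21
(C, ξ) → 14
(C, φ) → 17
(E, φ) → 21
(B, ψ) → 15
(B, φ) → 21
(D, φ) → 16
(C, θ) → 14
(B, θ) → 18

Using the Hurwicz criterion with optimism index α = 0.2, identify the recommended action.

D

A: 0.2·21 + 0.8·12 = 13.8
B: 0.2·21 + 0.8·15 = 16.2
C: 0.2·17 + 0.8·12 = 13
D: 0.2·20 + 0.8·16 = 16.8
E: 0.2·21 + 0.8·13 = 14.6
Highest Hurwicz score = 16.8 → D.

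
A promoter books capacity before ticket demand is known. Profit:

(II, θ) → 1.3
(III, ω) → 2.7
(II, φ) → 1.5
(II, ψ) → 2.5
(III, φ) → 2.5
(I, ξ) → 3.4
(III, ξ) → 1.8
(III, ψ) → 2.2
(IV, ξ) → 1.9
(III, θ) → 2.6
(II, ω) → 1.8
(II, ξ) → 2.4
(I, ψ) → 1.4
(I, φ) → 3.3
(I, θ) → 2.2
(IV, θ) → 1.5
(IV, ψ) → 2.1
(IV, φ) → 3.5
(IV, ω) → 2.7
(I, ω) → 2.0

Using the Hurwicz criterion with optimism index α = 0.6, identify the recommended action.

I: 0.6·3.4 + 0.4·1.4 = 2.6
II: 0.6·2.5 + 0.4·1.3 = 2.02
III: 0.6·2.7 + 0.4·1.8 = 2.34
IV: 0.6·3.5 + 0.4·1.5 = 2.7
Highest Hurwicz score = 2.7 → IV.

IV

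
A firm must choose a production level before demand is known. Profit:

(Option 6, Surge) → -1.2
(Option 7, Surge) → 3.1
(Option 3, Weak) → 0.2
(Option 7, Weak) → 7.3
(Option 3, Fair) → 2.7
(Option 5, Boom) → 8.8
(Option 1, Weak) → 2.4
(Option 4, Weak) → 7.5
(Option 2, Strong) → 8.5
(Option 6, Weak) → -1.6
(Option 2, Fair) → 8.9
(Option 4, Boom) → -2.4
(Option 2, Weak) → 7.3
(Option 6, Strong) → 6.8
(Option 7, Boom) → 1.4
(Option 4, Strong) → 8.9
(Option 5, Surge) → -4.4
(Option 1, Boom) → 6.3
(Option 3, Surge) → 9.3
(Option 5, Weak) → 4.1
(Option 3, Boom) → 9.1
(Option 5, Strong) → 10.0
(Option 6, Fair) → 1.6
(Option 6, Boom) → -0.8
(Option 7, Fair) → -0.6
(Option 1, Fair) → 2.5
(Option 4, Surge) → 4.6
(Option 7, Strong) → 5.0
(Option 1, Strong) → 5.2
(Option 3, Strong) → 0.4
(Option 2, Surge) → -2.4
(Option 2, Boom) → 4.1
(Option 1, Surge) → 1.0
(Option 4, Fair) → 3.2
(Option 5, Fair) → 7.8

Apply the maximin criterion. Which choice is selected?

Option 1

Row minima: Option 1=1.0, Option 2=-2.4, Option 3=0.2, Option 4=-2.4, Option 5=-4.4, Option 6=-1.6, Option 7=-0.6
Best worst-case = 1.0 → Option 1.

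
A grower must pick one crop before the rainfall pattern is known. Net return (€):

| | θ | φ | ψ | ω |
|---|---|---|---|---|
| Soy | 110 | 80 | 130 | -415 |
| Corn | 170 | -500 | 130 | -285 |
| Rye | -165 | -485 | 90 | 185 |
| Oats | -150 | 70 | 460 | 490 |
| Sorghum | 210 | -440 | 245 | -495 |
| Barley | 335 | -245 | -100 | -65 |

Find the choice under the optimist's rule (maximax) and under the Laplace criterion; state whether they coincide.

maximax → Oats; laplace → Oats (agree)

Row maxima: Soy=130, Corn=170, Rye=185, Oats=490, Sorghum=245, Barley=335
Best best-case = 490 → Oats.
Row averages: Soy=-23.75, Corn=-121.25, Rye=-93.75, Oats=217.5, Sorghum=-120, Barley=-18.75
Highest average = 217.5 → Oats.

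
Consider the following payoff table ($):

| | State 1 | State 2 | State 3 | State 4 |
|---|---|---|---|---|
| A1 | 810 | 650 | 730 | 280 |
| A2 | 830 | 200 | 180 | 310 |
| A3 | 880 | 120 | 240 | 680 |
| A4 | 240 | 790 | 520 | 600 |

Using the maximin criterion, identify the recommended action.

Row minima: A1=280, A2=180, A3=120, A4=240
Best worst-case = 280 → A1.

A1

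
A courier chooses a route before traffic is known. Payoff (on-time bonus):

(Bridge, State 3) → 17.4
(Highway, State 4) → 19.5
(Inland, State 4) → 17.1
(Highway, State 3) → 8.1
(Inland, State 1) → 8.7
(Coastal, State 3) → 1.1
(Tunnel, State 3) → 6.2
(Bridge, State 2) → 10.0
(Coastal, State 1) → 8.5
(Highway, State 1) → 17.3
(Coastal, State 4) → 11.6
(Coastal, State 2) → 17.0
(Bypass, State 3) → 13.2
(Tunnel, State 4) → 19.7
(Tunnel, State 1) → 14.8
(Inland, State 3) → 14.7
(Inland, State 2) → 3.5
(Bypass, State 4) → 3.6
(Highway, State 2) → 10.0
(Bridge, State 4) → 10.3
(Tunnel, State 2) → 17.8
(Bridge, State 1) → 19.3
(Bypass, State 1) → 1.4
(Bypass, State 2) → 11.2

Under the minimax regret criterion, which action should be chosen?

Column bests: State 1=19.3, State 2=17.8, State 3=17.4, State 4=19.7.
Bypass regrets: 17.9, 6.6, 4.2, 16.1 → max 17.9
Tunnel regrets: 4.5, 0.0, 11.2, 0.0 → max 11.2
Highway regrets: 2.0, 7.8, 9.3, 0.2 → max 9.3
Bridge regrets: 0.0, 7.8, 0.0, 9.4 → max 9.4
Inland regrets: 10.6, 14.3, 2.7, 2.6 → max 14.3
Coastal regrets: 10.8, 0.8, 16.3, 8.1 → max 16.3
Smallest max regret = 9.3 → Highway.

Highway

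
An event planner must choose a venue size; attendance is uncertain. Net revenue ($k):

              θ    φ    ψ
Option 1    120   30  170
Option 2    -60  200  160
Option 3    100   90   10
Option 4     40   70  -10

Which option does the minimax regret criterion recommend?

Option 3

Column bests: θ=120, φ=200, ψ=170.
Option 1 regrets: 0, 170, 0 → max 170
Option 2 regrets: 180, 0, 10 → max 180
Option 3 regrets: 20, 110, 160 → max 160
Option 4 regrets: 80, 130, 180 → max 180
Smallest max regret = 160 → Option 3.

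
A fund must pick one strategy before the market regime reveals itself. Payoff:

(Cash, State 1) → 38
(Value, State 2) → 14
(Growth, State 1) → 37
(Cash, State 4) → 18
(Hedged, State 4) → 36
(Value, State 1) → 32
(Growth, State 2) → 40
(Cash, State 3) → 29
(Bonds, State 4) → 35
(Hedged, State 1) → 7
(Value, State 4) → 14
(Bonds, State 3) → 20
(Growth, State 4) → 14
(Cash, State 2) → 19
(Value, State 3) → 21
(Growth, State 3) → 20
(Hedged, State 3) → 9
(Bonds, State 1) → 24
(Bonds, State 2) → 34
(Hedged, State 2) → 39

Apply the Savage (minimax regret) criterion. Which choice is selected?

Bonds

Column bests: State 1=38, State 2=40, State 3=29, State 4=36.
Hedged regrets: 31, 1, 20, 0 → max 31
Growth regrets: 1, 0, 9, 22 → max 22
Bonds regrets: 14, 6, 9, 1 → max 14
Cash regrets: 0, 21, 0, 18 → max 21
Value regrets: 6, 26, 8, 22 → max 26
Smallest max regret = 14 → Bonds.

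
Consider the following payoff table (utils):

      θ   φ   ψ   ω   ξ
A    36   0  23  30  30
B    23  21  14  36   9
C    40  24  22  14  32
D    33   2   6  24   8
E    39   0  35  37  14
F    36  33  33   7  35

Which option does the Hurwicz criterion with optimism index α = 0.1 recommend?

A: 0.1·36 + 0.9·0 = 3.6
B: 0.1·36 + 0.9·9 = 11.7
C: 0.1·40 + 0.9·14 = 16.6
D: 0.1·33 + 0.9·2 = 5.1
E: 0.1·39 + 0.9·0 = 3.9
F: 0.1·36 + 0.9·7 = 9.9
Highest Hurwicz score = 16.6 → C.

C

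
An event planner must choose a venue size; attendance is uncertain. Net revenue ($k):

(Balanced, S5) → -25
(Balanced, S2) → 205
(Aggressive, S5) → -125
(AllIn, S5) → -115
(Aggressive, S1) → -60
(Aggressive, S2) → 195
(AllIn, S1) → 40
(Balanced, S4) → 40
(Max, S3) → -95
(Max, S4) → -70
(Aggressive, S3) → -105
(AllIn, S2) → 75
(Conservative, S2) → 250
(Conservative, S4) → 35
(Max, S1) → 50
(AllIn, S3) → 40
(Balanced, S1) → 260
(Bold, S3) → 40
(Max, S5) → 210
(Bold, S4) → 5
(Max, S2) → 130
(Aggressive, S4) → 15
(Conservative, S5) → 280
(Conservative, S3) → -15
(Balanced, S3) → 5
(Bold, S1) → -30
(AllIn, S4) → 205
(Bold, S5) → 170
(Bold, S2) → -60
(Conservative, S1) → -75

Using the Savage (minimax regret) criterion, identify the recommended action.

Column bests: S1=260, S2=250, S3=40, S4=205, S5=280.
Conservative regrets: 335, 0, 55, 170, 0 → max 335
Balanced regrets: 0, 45, 35, 165, 305 → max 305
Aggressive regrets: 320, 55, 145, 190, 405 → max 405
Bold regrets: 290, 310, 0, 200, 110 → max 310
AllIn regrets: 220, 175, 0, 0, 395 → max 395
Max regrets: 210, 120, 135, 275, 70 → max 275
Smallest max regret = 275 → Max.

Max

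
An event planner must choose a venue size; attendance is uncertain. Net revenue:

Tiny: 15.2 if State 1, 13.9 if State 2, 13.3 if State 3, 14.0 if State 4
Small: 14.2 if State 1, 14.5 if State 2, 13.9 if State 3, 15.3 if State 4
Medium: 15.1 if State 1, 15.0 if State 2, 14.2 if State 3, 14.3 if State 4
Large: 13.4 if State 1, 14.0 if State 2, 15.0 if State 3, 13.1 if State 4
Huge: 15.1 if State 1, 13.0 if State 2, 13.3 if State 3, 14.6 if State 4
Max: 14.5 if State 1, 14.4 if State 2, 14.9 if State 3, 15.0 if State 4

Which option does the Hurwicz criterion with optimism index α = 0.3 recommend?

Tiny: 0.3·15.2 + 0.7·13.3 = 13.87
Small: 0.3·15.3 + 0.7·13.9 = 14.32
Medium: 0.3·15.1 + 0.7·14.2 = 14.47
Large: 0.3·15.0 + 0.7·13.1 = 13.67
Huge: 0.3·15.1 + 0.7·13.0 = 13.63
Max: 0.3·15.0 + 0.7·14.4 = 14.58
Highest Hurwicz score = 14.58 → Max.

Max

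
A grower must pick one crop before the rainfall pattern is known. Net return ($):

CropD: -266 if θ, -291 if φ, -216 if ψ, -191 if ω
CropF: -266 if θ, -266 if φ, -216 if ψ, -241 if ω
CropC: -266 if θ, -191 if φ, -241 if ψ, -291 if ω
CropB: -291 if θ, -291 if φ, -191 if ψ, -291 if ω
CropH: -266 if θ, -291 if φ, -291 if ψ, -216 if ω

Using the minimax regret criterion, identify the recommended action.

Column bests: θ=-266, φ=-191, ψ=-191, ω=-191.
CropD regrets: 0, 100, 25, 0 → max 100
CropF regrets: 0, 75, 25, 50 → max 75
CropC regrets: 0, 0, 50, 100 → max 100
CropB regrets: 25, 100, 0, 100 → max 100
CropH regrets: 0, 100, 100, 25 → max 100
Smallest max regret = 75 → CropF.

CropF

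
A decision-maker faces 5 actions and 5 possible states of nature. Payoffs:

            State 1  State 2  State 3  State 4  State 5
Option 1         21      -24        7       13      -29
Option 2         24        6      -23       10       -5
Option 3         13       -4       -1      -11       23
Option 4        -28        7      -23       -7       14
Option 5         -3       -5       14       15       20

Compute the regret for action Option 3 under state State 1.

Best payoff under State 1 is 24.
Regret = 24 − 13 = 11.

11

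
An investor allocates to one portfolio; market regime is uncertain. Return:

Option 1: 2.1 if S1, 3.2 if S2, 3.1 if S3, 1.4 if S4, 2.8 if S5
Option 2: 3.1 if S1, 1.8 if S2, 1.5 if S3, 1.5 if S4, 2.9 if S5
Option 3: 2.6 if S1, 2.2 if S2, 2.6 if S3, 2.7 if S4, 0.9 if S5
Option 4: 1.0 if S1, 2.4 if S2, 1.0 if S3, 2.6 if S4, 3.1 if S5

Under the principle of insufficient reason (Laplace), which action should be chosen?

Option 1

Row averages: Option 1=2.52, Option 2=2.16, Option 3=2.2, Option 4=2.02
Highest average = 2.52 → Option 1.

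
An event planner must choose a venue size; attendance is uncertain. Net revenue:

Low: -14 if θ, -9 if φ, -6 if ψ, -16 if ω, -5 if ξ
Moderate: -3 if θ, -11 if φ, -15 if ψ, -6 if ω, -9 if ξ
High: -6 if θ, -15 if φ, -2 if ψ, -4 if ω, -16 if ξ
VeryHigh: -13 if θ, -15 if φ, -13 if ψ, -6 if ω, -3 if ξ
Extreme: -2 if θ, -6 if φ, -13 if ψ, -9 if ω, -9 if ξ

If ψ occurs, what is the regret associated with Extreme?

11

Best payoff under ψ is -2.
Regret = -2 − (-13) = 11.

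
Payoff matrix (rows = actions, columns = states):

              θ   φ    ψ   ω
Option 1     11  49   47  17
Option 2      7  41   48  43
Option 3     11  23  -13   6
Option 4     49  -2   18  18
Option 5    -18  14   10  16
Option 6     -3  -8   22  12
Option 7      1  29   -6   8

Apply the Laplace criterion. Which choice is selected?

Option 2

Row averages: Option 1=31, Option 2=34.75, Option 3=6.75, Option 4=20.75, Option 5=5.5, Option 6=5.75, Option 7=8
Highest average = 34.75 → Option 2.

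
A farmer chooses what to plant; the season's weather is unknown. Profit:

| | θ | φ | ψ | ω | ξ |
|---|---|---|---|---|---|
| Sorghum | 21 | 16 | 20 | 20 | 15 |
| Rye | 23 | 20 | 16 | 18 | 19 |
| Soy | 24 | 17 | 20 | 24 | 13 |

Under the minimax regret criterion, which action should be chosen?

Column bests: θ=24, φ=20, ψ=20, ω=24, ξ=19.
Sorghum regrets: 3, 4, 0, 4, 4 → max 4
Rye regrets: 1, 0, 4, 6, 0 → max 6
Soy regrets: 0, 3, 0, 0, 6 → max 6
Smallest max regret = 4 → Sorghum.

Sorghum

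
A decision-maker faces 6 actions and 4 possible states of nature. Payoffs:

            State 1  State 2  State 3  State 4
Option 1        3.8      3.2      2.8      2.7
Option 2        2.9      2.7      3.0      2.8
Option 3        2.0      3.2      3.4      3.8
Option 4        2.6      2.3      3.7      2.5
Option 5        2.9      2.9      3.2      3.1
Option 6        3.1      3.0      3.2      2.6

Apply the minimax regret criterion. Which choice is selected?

Column bests: State 1=3.8, State 2=3.2, State 3=3.7, State 4=3.8.
Option 1 regrets: 0.0, 0.0, 0.9, 1.1 → max 1.1
Option 2 regrets: 0.9, 0.5, 0.7, 1.0 → max 1.0
Option 3 regrets: 1.8, 0.0, 0.3, 0.0 → max 1.8
Option 4 regrets: 1.2, 0.9, 0.0, 1.3 → max 1.3
Option 5 regrets: 0.9, 0.3, 0.5, 0.7 → max 0.9
Option 6 regrets: 0.7, 0.2, 0.5, 1.2 → max 1.2
Smallest max regret = 0.9 → Option 5.

Option 5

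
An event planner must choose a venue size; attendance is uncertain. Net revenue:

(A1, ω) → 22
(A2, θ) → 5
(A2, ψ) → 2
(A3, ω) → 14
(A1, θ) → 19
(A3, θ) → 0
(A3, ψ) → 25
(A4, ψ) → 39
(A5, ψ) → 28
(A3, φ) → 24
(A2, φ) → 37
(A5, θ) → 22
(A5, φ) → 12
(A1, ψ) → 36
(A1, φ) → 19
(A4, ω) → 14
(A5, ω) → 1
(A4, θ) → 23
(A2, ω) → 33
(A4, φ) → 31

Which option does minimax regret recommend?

Column bests: θ=23, φ=37, ψ=39, ω=33.
A1 regrets: 4, 18, 3, 11 → max 18
A2 regrets: 18, 0, 37, 0 → max 37
A3 regrets: 23, 13, 14, 19 → max 23
A4 regrets: 0, 6, 0, 19 → max 19
A5 regrets: 1, 25, 11, 32 → max 32
Smallest max regret = 18 → A1.

A1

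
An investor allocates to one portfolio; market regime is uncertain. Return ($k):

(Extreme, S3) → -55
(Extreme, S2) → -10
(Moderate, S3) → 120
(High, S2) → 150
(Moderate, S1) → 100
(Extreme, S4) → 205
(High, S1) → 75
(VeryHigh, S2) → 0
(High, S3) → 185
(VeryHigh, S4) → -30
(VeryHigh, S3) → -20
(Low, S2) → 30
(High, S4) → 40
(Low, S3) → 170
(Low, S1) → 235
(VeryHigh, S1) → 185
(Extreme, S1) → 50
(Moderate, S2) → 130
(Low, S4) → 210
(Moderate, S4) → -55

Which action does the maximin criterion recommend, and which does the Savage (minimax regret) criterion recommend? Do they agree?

Row minima: Low=30, Moderate=-55, High=40, VeryHigh=-30, Extreme=-55
Best worst-case = 40 → High.
Column bests: S1=235, S2=150, S3=185, S4=210.
Low regrets: 0, 120, 15, 0 → max 120
Moderate regrets: 135, 20, 65, 265 → max 265
High regrets: 160, 0, 0, 170 → max 170
VeryHigh regrets: 50, 150, 205, 240 → max 240
Extreme regrets: 185, 160, 240, 5 → max 240
Smallest max regret = 120 → Low.

maximin → High; minimax regret → Low (disagree)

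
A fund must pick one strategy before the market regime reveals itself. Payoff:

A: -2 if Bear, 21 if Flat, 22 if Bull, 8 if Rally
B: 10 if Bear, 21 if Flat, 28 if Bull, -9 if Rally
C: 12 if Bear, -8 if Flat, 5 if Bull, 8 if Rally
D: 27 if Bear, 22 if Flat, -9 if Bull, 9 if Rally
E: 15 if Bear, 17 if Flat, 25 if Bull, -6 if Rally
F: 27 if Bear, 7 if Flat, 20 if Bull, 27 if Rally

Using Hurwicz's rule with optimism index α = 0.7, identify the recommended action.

A: 0.7·22 + 0.3·(-2) = 14.8
B: 0.7·28 + 0.3·(-9) = 16.9
C: 0.7·12 + 0.3·(-8) = 6
D: 0.7·27 + 0.3·(-9) = 16.2
E: 0.7·25 + 0.3·(-6) = 15.7
F: 0.7·27 + 0.3·7 = 21
Highest Hurwicz score = 21 → F.

F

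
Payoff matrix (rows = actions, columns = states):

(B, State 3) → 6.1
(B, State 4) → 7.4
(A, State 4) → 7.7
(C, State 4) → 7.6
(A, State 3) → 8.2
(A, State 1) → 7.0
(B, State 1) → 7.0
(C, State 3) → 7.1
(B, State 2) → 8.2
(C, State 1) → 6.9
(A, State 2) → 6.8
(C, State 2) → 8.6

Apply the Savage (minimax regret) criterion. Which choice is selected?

Column bests: State 1=7.0, State 2=8.6, State 3=8.2, State 4=7.7.
A regrets: 0.0, 1.8, 0.0, 0.0 → max 1.8
B regrets: 0.0, 0.4, 2.1, 0.3 → max 2.1
C regrets: 0.1, 0.0, 1.1, 0.1 → max 1.1
Smallest max regret = 1.1 → C.

C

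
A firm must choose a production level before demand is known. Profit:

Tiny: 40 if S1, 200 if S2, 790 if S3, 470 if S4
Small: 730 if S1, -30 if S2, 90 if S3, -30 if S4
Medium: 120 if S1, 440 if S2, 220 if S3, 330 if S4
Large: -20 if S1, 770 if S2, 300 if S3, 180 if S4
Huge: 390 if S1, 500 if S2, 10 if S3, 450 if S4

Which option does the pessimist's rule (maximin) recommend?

Medium

Row minima: Tiny=40, Small=-30, Medium=120, Large=-20, Huge=10
Best worst-case = 120 → Medium.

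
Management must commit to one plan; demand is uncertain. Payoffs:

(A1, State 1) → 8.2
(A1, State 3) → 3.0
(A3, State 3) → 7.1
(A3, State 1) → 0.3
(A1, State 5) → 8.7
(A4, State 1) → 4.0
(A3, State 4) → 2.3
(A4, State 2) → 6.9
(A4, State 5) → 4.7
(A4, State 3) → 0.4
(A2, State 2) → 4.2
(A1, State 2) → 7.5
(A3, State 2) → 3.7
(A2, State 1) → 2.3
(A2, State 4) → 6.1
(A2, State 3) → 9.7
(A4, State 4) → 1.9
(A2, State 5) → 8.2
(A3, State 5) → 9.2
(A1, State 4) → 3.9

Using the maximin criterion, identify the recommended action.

A1

Row minima: A1=3.0, A2=2.3, A3=0.3, A4=0.4
Best worst-case = 3.0 → A1.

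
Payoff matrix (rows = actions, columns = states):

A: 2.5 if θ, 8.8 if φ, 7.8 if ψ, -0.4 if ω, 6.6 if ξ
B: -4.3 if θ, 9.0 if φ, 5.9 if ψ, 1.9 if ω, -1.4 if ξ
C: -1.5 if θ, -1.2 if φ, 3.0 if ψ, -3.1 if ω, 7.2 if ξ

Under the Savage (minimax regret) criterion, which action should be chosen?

A

Column bests: θ=2.5, φ=9.0, ψ=7.8, ω=1.9, ξ=7.2.
A regrets: 0.0, 0.2, 0.0, 2.3, 0.6 → max 2.3
B regrets: 6.8, 0.0, 1.9, 0.0, 8.6 → max 8.6
C regrets: 4.0, 10.2, 4.8, 5.0, 0.0 → max 10.2
Smallest max regret = 2.3 → A.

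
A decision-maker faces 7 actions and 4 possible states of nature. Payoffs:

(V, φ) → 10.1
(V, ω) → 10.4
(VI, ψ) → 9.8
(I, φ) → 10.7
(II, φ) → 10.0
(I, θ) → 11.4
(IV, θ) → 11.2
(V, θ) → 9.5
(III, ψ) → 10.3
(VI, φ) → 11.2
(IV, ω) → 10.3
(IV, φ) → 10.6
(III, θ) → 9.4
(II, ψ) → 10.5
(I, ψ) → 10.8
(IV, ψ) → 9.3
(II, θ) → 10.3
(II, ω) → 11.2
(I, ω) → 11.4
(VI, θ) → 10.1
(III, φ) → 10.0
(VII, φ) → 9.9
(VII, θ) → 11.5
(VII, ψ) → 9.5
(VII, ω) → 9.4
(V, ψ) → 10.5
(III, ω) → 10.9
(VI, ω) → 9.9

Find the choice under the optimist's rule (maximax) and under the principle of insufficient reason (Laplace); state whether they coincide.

Row maxima: I=11.4, II=11.2, III=10.9, IV=11.2, V=10.5, VI=11.2, VII=11.5
Best best-case = 11.5 → VII.
Row averages: I=11.075, II=10.5, III=10.15, IV=10.35, V=10.125, VI=10.25, VII=10.075
Highest average = 11.075 → I.

maximax → VII; laplace → I (disagree)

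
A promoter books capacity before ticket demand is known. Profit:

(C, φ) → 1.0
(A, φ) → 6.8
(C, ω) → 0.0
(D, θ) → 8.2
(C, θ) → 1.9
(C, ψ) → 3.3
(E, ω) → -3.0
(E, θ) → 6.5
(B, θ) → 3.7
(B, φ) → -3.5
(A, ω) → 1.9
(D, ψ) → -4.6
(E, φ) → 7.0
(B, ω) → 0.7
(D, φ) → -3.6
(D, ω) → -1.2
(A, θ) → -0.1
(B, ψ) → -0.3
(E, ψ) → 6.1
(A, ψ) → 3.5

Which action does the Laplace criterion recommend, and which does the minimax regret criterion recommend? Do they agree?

Row averages: A=3.025, B=0.15, C=1.55, D=-0.3, E=4.15
Highest average = 4.15 → E.
Column bests: θ=8.2, φ=7.0, ψ=6.1, ω=1.9.
A regrets: 8.3, 0.2, 2.6, 0.0 → max 8.3
B regrets: 4.5, 10.5, 6.4, 1.2 → max 10.5
C regrets: 6.3, 6.0, 2.8, 1.9 → max 6.3
D regrets: 0.0, 10.6, 10.7, 3.1 → max 10.7
E regrets: 1.7, 0.0, 0.0, 4.9 → max 4.9
Smallest max regret = 4.9 → E.

laplace → E; minimax regret → E (agree)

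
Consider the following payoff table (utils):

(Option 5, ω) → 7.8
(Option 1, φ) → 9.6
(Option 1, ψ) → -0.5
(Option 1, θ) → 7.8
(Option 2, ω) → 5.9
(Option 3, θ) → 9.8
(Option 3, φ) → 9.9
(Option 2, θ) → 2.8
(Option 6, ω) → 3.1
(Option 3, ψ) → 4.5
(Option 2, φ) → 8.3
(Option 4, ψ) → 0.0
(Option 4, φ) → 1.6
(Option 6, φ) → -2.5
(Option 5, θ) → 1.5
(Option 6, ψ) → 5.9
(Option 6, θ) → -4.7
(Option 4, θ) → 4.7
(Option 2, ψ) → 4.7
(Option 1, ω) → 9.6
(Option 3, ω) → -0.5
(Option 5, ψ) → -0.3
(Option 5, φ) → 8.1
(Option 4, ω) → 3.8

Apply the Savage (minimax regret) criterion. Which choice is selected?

Column bests: θ=9.8, φ=9.9, ψ=5.9, ω=9.6.
Option 1 regrets: 2.0, 0.3, 6.4, 0.0 → max 6.4
Option 2 regrets: 7.0, 1.6, 1.2, 3.7 → max 7.0
Option 3 regrets: 0.0, 0.0, 1.4, 10.1 → max 10.1
Option 4 regrets: 5.1, 8.3, 5.9, 5.8 → max 8.3
Option 5 regrets: 8.3, 1.8, 6.2, 1.8 → max 8.3
Option 6 regrets: 14.5, 12.4, 0.0, 6.5 → max 14.5
Smallest max regret = 6.4 → Option 1.

Option 1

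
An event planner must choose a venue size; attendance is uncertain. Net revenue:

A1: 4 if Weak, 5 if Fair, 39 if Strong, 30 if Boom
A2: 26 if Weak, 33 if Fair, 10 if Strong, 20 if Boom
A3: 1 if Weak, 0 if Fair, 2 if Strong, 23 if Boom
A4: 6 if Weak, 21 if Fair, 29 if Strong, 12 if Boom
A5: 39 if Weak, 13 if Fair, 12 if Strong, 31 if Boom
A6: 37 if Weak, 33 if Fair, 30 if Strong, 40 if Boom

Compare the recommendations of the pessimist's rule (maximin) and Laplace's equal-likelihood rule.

maximin → A6; laplace → A6 (agree)

Row minima: A1=4, A2=10, A3=0, A4=6, A5=12, A6=30
Best worst-case = 30 → A6.
Row averages: A1=19.5, A2=22.25, A3=6.5, A4=17, A5=23.75, A6=35
Highest average = 35 → A6.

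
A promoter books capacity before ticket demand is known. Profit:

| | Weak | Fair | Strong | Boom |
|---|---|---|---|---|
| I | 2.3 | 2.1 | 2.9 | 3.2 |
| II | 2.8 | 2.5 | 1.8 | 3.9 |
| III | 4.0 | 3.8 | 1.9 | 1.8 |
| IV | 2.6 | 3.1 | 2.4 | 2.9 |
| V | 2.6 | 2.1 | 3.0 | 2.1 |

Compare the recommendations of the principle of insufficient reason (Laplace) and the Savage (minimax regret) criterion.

laplace → III; minimax regret → II (disagree)

Row averages: I=2.625, II=2.75, III=2.875, IV=2.75, V=2.45
Highest average = 2.875 → III.
Column bests: Weak=4.0, Fair=3.8, Strong=3.0, Boom=3.9.
I regrets: 1.7, 1.7, 0.1, 0.7 → max 1.7
II regrets: 1.2, 1.3, 1.2, 0.0 → max 1.3
III regrets: 0.0, 0.0, 1.1, 2.1 → max 2.1
IV regrets: 1.4, 0.7, 0.6, 1.0 → max 1.4
V regrets: 1.4, 1.7, 0.0, 1.8 → max 1.8
Smallest max regret = 1.3 → II.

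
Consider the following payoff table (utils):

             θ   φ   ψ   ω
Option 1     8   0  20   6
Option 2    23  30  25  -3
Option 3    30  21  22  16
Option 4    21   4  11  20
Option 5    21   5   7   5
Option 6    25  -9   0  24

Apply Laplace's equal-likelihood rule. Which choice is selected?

Option 3

Row averages: Option 1=8.5, Option 2=18.75, Option 3=22.25, Option 4=14, Option 5=9.5, Option 6=10
Highest average = 22.25 → Option 3.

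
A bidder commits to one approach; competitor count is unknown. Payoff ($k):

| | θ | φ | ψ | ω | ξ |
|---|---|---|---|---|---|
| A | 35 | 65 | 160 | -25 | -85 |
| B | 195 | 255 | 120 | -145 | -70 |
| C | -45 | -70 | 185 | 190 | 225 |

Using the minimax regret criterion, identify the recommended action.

A

Column bests: θ=195, φ=255, ψ=185, ω=190, ξ=225.
A regrets: 160, 190, 25, 215, 310 → max 310
B regrets: 0, 0, 65, 335, 295 → max 335
C regrets: 240, 325, 0, 0, 0 → max 325
Smallest max regret = 310 → A.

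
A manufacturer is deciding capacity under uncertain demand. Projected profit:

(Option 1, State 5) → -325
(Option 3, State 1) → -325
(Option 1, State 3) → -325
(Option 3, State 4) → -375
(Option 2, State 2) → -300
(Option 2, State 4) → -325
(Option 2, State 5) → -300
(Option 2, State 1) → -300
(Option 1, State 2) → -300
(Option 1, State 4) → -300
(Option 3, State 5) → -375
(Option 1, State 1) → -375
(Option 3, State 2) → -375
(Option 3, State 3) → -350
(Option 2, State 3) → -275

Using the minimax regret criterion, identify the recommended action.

Option 2

Column bests: State 1=-300, State 2=-300, State 3=-275, State 4=-300, State 5=-300.
Option 1 regrets: 75, 0, 50, 0, 25 → max 75
Option 2 regrets: 0, 0, 0, 25, 0 → max 25
Option 3 regrets: 25, 75, 75, 75, 75 → max 75
Smallest max regret = 25 → Option 2.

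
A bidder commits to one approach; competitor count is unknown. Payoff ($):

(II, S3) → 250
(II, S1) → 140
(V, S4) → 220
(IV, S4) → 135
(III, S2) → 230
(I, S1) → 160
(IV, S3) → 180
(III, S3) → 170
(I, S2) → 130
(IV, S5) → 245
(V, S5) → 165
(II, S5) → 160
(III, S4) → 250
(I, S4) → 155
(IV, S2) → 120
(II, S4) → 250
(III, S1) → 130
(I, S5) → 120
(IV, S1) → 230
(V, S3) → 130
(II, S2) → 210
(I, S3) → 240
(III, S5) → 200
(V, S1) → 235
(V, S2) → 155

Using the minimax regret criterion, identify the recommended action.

Column bests: S1=235, S2=230, S3=250, S4=250, S5=245.
I regrets: 75, 100, 10, 95, 125 → max 125
II regrets: 95, 20, 0, 0, 85 → max 95
III regrets: 105, 0, 80, 0, 45 → max 105
IV regrets: 5, 110, 70, 115, 0 → max 115
V regrets: 0, 75, 120, 30, 80 → max 120
Smallest max regret = 95 → II.

II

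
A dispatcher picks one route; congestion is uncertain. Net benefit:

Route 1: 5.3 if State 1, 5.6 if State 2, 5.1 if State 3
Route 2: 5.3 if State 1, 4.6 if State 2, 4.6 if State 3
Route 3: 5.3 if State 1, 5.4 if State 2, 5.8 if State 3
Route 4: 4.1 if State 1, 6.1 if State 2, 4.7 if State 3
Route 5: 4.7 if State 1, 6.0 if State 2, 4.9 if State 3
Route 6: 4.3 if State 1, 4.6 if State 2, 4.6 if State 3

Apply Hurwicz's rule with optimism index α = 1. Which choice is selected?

Route 4

Route 1: 1·5.6 + 0·5.1 = 5.6
Route 2: 1·5.3 + 0·4.6 = 5.3
Route 3: 1·5.8 + 0·5.3 = 5.8
Route 4: 1·6.1 + 0·4.1 = 6.1
Route 5: 1·6.0 + 0·4.7 = 6
Route 6: 1·4.6 + 0·4.3 = 4.6
Highest Hurwicz score = 6.1 → Route 4.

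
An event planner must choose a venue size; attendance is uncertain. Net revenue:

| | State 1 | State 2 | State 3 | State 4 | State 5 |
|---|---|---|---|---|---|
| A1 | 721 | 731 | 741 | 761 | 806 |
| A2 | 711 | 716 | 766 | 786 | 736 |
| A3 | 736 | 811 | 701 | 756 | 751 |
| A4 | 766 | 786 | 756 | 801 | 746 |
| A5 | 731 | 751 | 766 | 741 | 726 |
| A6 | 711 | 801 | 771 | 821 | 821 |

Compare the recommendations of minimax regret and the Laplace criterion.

Column bests: State 1=766, State 2=811, State 3=771, State 4=821, State 5=821.
A1 regrets: 45, 80, 30, 60, 15 → max 80
A2 regrets: 55, 95, 5, 35, 85 → max 95
A3 regrets: 30, 0, 70, 65, 70 → max 70
A4 regrets: 0, 25, 15, 20, 75 → max 75
A5 regrets: 35, 60, 5, 80, 95 → max 95
A6 regrets: 55, 10, 0, 0, 0 → max 55
Smallest max regret = 55 → A6.
Row averages: A1=752, A2=743, A3=751, A4=771, A5=743, A6=785
Highest average = 785 → A6.

minimax regret → A6; laplace → A6 (agree)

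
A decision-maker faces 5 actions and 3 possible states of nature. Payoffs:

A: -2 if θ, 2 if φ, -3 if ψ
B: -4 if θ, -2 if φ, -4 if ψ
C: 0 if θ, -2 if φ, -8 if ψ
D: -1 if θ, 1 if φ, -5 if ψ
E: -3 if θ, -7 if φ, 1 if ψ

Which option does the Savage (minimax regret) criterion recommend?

Column bests: θ=0, φ=2, ψ=1.
A regrets: 2, 0, 4 → max 4
B regrets: 4, 4, 5 → max 5
C regrets: 0, 4, 9 → max 9
D regrets: 1, 1, 6 → max 6
E regrets: 3, 9, 0 → max 9
Smallest max regret = 4 → A.

A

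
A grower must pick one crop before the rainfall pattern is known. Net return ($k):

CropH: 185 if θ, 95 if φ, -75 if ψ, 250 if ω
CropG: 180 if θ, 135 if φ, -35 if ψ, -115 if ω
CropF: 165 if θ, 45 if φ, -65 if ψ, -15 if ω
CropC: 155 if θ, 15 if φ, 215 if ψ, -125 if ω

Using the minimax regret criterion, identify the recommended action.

Column bests: θ=185, φ=135, ψ=215, ω=250.
CropH regrets: 0, 40, 290, 0 → max 290
CropG regrets: 5, 0, 250, 365 → max 365
CropF regrets: 20, 90, 280, 265 → max 280
CropC regrets: 30, 120, 0, 375 → max 375
Smallest max regret = 280 → CropF.

CropF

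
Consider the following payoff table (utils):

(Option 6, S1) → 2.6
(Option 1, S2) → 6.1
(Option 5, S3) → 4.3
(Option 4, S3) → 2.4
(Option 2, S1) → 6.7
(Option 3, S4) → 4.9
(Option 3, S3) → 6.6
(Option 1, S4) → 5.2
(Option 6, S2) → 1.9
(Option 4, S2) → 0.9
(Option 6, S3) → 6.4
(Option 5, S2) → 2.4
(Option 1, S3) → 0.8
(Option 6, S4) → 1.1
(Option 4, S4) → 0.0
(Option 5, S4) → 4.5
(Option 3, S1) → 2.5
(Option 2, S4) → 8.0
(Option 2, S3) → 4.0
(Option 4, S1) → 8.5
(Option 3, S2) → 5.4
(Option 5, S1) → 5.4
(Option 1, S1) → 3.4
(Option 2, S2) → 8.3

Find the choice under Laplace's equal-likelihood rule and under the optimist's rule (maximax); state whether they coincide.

laplace → Option 2; maximax → Option 4 (disagree)

Row averages: Option 1=3.875, Option 2=6.75, Option 3=4.85, Option 4=2.95, Option 5=4.15, Option 6=3
Highest average = 6.75 → Option 2.
Row maxima: Option 1=6.1, Option 2=8.3, Option 3=6.6, Option 4=8.5, Option 5=5.4, Option 6=6.4
Best best-case = 8.5 → Option 4.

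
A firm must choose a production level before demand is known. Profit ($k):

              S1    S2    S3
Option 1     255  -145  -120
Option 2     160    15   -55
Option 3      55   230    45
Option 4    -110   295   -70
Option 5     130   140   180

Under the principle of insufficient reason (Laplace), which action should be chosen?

Option 5

Row averages: Option 1=-10/3, Option 2=40, Option 3=110, Option 4=115/3, Option 5=150
Highest average = 150 → Option 5.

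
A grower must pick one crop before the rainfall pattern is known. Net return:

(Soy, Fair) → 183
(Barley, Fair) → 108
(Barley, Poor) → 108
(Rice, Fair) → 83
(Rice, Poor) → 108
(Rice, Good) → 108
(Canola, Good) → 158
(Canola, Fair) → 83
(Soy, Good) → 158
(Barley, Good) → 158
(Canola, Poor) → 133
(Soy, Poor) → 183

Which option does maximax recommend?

Soy

Row maxima: Barley=158, Soy=183, Rice=108, Canola=158
Best best-case = 183 → Soy.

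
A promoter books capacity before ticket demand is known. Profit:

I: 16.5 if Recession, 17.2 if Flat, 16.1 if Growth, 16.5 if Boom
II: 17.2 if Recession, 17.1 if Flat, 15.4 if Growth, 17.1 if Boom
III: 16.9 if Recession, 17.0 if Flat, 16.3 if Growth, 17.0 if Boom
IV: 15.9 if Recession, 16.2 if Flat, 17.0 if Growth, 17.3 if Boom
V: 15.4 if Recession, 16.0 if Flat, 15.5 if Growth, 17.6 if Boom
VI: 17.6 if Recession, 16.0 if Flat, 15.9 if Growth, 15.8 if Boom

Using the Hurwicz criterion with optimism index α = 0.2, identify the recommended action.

III

I: 0.2·17.2 + 0.8·16.1 = 16.32
II: 0.2·17.2 + 0.8·15.4 = 15.76
III: 0.2·17.0 + 0.8·16.3 = 16.44
IV: 0.2·17.3 + 0.8·15.9 = 16.18
V: 0.2·17.6 + 0.8·15.4 = 15.84
VI: 0.2·17.6 + 0.8·15.8 = 16.16
Highest Hurwicz score = 16.44 → III.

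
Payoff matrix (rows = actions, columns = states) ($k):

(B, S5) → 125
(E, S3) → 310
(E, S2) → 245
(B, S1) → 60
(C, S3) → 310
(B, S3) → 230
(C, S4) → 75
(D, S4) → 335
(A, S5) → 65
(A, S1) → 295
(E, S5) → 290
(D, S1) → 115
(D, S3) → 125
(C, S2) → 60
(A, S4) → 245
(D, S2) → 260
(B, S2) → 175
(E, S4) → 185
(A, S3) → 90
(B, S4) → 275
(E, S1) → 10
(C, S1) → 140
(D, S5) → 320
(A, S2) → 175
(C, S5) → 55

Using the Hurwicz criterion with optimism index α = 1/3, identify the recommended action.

A: 1/3·295 + 2/3·65 = 425/3
B: 1/3·275 + 2/3·60 = 395/3
C: 1/3·310 + 2/3·55 = 140
D: 1/3·335 + 2/3·115 = 565/3
E: 1/3·310 + 2/3·10 = 110
Highest Hurwicz score = 565/3 → D.

D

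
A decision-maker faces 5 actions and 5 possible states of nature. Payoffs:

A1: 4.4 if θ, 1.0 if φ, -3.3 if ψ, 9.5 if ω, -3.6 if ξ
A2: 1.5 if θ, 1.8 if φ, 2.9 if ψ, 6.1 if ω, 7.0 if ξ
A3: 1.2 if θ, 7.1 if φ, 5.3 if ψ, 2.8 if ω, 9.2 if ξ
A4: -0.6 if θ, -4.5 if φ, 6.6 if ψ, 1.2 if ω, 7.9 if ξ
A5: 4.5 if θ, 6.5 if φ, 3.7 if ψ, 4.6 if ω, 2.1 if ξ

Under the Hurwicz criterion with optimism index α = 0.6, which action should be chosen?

A1: 0.6·9.5 + 0.4·(-3.6) = 4.26
A2: 0.6·7.0 + 0.4·1.5 = 4.8
A3: 0.6·9.2 + 0.4·1.2 = 6
A4: 0.6·7.9 + 0.4·(-4.5) = 2.94
A5: 0.6·6.5 + 0.4·2.1 = 4.74
Highest Hurwicz score = 6 → A3.

A3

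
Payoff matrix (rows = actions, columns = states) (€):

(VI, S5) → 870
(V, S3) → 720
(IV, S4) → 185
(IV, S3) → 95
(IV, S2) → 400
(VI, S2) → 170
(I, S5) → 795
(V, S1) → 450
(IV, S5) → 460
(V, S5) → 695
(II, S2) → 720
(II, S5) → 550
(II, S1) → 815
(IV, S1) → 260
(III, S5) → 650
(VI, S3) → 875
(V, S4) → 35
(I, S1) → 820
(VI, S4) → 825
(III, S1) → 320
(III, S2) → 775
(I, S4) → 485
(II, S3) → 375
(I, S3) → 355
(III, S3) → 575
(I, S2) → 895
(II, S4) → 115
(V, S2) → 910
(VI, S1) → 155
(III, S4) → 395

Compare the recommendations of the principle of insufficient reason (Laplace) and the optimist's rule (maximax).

laplace → I; maximax → V (disagree)

Row averages: I=670, II=515, III=543, IV=280, V=562, VI=579
Highest average = 670 → I.
Row maxima: I=895, II=815, III=775, IV=460, V=910, VI=875
Best best-case = 910 → V.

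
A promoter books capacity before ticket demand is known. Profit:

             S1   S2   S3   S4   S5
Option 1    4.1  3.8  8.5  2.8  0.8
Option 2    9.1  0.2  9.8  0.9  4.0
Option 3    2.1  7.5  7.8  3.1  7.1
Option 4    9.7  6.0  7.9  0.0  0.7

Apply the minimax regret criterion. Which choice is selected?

Column bests: S1=9.7, S2=7.5, S3=9.8, S4=3.1, S5=7.1.
Option 1 regrets: 5.6, 3.7, 1.3, 0.3, 6.3 → max 6.3
Option 2 regrets: 0.6, 7.3, 0.0, 2.2, 3.1 → max 7.3
Option 3 regrets: 7.6, 0.0, 2.0, 0.0, 0.0 → max 7.6
Option 4 regrets: 0.0, 1.5, 1.9, 3.1, 6.4 → max 6.4
Smallest max regret = 6.3 → Option 1.

Option 1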